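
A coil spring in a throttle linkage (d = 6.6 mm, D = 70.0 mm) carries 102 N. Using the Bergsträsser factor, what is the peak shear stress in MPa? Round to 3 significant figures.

Spring index C = D/d = 70.0/6.6 = 10.6061
K_B = (4C+2)/(4C−3) = 44.424/39.424 = 1.1268
τ₀ = 8FD/(πd³) = 8·102·70.0/(π·6.6³) = 57120/903.2 = 63.242 MPa
τ_max = K·τ₀ = 1.1268 × 63.242 = 71.263 MPa

71.3 MPa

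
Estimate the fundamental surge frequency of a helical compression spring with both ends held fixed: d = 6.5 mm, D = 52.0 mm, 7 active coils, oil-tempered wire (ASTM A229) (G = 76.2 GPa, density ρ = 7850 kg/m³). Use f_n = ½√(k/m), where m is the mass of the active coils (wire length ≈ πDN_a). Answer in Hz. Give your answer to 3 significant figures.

120 Hz

k = Gd⁴/(8D³N_a) = (76.2×10³)(6.5⁴)/(8·52.0³·7) = 17.275 N/mm = 17275 N/m
Wire length L = πDN_a = π·52.0·7 = 1143.5 mm
m = ρ·(πd²/4)·L = 7850 × 33.183×10⁻⁶ m² × 1.1435 m = 0.29788 kg
f_n = ½√(k/m) = 0.5·√(17275/0.29788) = 0.5·√(57993) = 120.41 Hz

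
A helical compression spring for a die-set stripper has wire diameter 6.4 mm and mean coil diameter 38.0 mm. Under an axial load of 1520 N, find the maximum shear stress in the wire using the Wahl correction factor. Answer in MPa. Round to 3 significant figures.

704 MPa

Spring index C = D/d = 38.0/6.4 = 5.9375
K_W = (4C−1)/(4C−4) + 0.615/C = 22.750/19.750 + 0.1036 = 1.2555
τ₀ = 8FD/(πd³) = 8·1520·38.0/(π·6.4³) = 462080/823.55 = 561.08 MPa
τ_max = K·τ₀ = 1.2555 × 561.08 = 704.43 MPa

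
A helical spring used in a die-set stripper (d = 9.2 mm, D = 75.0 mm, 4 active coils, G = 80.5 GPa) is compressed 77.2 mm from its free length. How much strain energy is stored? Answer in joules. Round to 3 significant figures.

k = Gd⁴/(8D³N_a) = (80.5×10³)(9.2⁴)/(8·75.0³·4) = 42.718 N/mm
U = ½kδ² = 0.5 × 42.718 × 77.2² = 1.273e+05 N·mm = 127.3 J

127 J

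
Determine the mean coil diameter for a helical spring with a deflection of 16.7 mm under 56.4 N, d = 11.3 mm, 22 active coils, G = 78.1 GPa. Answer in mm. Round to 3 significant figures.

Required rate k = F/δ = 56.4/16.7 = 3.3772 N/mm
D = (Gd⁴/(8N_a·k))^(1/3) = (78.1×10³·11.3⁴/(8·22·3.3772))^(1/3)
  = (2.14235e+06)^(1/3) = 128.9129 mm

129 mm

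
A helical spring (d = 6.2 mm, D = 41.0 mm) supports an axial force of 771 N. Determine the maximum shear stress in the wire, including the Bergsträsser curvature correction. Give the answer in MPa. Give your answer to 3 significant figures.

410 MPa

Spring index C = D/d = 41.0/6.2 = 6.6129
K_B = (4C+2)/(4C−3) = 28.452/23.452 = 1.2132
τ₀ = 8FD/(πd³) = 8·771·41.0/(π·6.2³) = 252888/748.73 = 337.76 MPa
τ_max = K·τ₀ = 1.2132 × 337.76 = 409.77 MPa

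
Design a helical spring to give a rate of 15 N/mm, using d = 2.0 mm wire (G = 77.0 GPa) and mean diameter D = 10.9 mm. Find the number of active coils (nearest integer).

8

N_a = Gd⁴/(8D³k) = (77.0×10³ × 2.0⁴)/(8 × 10.9³ × 15)
    = 1.232e+06 / 155403 = 7.928 → 8 coils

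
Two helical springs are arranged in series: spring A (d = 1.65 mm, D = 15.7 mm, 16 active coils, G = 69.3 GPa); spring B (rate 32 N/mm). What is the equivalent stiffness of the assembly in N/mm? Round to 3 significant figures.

1.00 N/mm

k_A = Gd⁴/(8D³N_a) = (69.3×10³)(1.65⁴)/(8·15.7³·16) = 1.037 N/mm
Series: 1/k_eq = 1/1.037 + 1/32 = 0.99561; k_eq = 1.0044 N/mm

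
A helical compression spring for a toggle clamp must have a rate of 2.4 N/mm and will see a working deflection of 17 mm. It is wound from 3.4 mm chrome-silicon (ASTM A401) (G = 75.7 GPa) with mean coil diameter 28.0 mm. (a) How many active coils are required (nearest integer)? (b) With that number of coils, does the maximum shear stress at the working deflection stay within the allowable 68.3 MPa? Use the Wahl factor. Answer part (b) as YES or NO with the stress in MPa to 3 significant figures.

(a) 24 coils; (b) NO, τ_max = 87.2 MPa

N_a = Gd⁴/(8D³k) = (75.7×10³)(3.4⁴)/(8·28.0³·2.4) = 24 → N_a = 24
Actual rate k = Gd⁴/(8D³·24) = 2.4001 N/mm
Working load F = kδ = 2.4001·17 = 40.802 N
C = 28.0/3.4 = 8.2353; K_W = (4C−1)/(4C−4)+0.615/C = 1.1783
τ_max = K_W·8FD/(πd³) = 1.1783·74.02 = 87.22 MPa
τ_max > 68.3 MPa → exceeds allowable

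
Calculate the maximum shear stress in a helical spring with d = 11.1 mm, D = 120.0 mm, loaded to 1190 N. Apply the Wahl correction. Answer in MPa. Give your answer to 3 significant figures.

Spring index C = D/d = 120.0/11.1 = 10.8108
K_W = (4C−1)/(4C−4) + 0.615/C = 42.243/39.243 + 0.0569 = 1.1333
τ₀ = 8FD/(πd³) = 8·1190·120.0/(π·11.1³) = 1.1424e+06/4296.5 = 265.89 MPa
τ_max = K·τ₀ = 1.1333 × 265.89 = 301.34 MPa

301 MPa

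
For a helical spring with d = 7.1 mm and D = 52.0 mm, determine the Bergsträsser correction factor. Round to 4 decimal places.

1.1901

C = D/d = 52.0/7.1 = 7.3239
K_B = (4C+2)/(4C−3) = 31.296/26.296 = 1.1901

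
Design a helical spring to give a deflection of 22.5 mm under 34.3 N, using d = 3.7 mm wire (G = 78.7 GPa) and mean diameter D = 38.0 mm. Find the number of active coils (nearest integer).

Required rate k = F/δ = 34.3/22.5 = 1.5244 N/mm
N_a = Gd⁴/(8D³k) = (78.7×10³ × 3.7⁴)/(8 × 38.0³ × 1.5244)
    = 1.47496e+07 / 669195 = 22.04 → 22 coils

22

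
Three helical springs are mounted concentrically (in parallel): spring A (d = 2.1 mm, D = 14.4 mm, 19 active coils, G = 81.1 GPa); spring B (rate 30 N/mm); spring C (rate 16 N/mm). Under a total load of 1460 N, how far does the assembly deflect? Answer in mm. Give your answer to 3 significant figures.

k_A = Gd⁴/(8D³N_a) = (81.1×10³)(2.1⁴)/(8·14.4³·19) = 3.4751 N/mm
Parallel: k_eq = 3.4751 + 30 + 16 = 49.475 N/mm
δ = F/k_eq = 1460/49.475 = 29.51 mm

29.5 mm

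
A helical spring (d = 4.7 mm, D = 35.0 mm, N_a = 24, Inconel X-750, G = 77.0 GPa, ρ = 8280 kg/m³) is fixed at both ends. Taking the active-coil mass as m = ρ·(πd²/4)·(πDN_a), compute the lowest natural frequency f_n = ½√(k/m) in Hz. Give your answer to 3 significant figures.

54.9 Hz

k = Gd⁴/(8D³N_a) = (77.0×10³)(4.7⁴)/(8·35.0³·24) = 4.5643 N/mm = 4564.3 N/m
Wire length L = πDN_a = π·35.0·24 = 2638.9 mm
m = ρ·(πd²/4)·L = 8280 × 17.349×10⁻⁶ m² × 2.6389 m = 0.37909 kg
f_n = ½√(k/m) = 0.5·√(4564.3/0.37909) = 0.5·√(12040) = 54.864 Hz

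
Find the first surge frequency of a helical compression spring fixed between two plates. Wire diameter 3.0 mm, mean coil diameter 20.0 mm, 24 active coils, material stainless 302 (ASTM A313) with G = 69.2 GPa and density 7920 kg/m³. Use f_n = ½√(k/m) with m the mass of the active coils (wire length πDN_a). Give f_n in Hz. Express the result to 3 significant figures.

k = Gd⁴/(8D³N_a) = (69.2×10³)(3.0⁴)/(8·20.0³·24) = 3.6492 N/mm = 3649.2 N/m
Wire length L = πDN_a = π·20.0·24 = 1508 mm
m = ρ·(πd²/4)·L = 7920 × 7.0686×10⁻⁶ m² × 1.508 m = 0.084421 kg
f_n = ½√(k/m) = 0.5·√(3649.2/0.084421) = 0.5·√(43227) = 103.96 Hz

104 Hz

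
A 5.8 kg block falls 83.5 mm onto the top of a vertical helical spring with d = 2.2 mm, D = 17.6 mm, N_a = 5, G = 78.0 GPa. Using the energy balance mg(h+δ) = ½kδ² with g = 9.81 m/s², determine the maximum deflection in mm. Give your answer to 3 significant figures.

41.1 mm

k = Gd⁴/(8D³N_a) = (78.0×10³)(2.2⁴)/(8·17.6³·5) = 8.3789 N/mm
W = mg = 5.8 × 9.81 = 56.898 N
½kδ² − Wδ − Wh = 0 → δ = (W + √(W² + 2kWh))/k
δ = (56.898 + √(3237.4 + 79616.1))/8.3789 = (56.898 + 287.84)/8.3789 = 41.144 mm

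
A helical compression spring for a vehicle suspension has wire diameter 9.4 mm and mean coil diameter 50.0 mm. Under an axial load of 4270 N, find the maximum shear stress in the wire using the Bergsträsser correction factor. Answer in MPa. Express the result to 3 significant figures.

834 MPa

Spring index C = D/d = 50.0/9.4 = 5.3191
K_B = (4C+2)/(4C−3) = 23.277/18.277 = 1.2736
τ₀ = 8FD/(πd³) = 8·4270·50.0/(π·9.4³) = 1.708e+06/2609.4 = 654.57 MPa
τ_max = K·τ₀ = 1.2736 × 654.57 = 833.64 MPa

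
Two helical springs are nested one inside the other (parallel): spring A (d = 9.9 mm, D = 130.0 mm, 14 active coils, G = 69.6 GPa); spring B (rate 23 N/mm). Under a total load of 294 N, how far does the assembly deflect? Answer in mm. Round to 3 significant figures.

11.4 mm

k_A = Gd⁴/(8D³N_a) = (69.6×10³)(9.9⁴)/(8·130.0³·14) = 2.7171 N/mm
Parallel: k_eq = 2.7171 + 23 = 25.717 N/mm
δ = F/k_eq = 294/25.717 = 11.432 mm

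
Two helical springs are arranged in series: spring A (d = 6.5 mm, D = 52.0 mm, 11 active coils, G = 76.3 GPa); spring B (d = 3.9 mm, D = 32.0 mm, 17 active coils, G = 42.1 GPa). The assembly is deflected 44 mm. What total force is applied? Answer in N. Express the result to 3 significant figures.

80.2 N

k_A = Gd⁴/(8D³N_a) = (76.3×10³)(6.5⁴)/(8·52.0³·11) = 11.007 N/mm
k_B = Gd⁴/(8D³N_a) = (42.1×10³)(3.9⁴)/(8·32.0³·17) = 2.1855 N/mm
Series: 1/k_eq = 1/11.007 + 1/2.1855 = 0.54841; k_eq = 1.8235 N/mm
F = k_eq·δ = 1.8235·44 = 80.232 N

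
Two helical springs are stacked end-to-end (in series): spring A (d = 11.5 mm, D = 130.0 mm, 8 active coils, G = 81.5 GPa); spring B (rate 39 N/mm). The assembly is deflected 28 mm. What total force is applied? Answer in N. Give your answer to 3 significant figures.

k_A = Gd⁴/(8D³N_a) = (81.5×10³)(11.5⁴)/(8·130.0³·8) = 10.138 N/mm
Series: 1/k_eq = 1/10.138 + 1/39 = 0.12428; k_eq = 8.0462 N/mm
F = k_eq·δ = 8.0462·28 = 225.29 N

225 N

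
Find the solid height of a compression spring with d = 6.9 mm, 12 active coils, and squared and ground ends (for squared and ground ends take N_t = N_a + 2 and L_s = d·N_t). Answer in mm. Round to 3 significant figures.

96.6 mm

squared and ground ends: N_t = N_a + 2 = 12 + 2 = 14
L_s = d·N_t = 6.9 × 14 = 96.6 mm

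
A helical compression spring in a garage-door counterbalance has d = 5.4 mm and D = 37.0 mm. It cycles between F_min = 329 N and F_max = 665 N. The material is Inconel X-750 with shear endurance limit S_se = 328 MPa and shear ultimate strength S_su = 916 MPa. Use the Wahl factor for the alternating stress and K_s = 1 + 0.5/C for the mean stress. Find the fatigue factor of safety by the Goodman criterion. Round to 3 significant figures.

C = D/d = 37.0/5.4 = 6.8519; K_W = (4C−1)/(4C−4)+0.615/C = 1.2179; K_s = 1+0.5/C = 1.0730
F_a = (F_max−F_min)/2 = 168 N; F_m = (F_max+F_min)/2 = 497 N
τ_a = K_W·8F_aD/(πd³) = 1.2179 × 100.52 = 122.43 MPa
τ_m = K_s·8F_mD/(πd³) = 1.0730 × 297.38 = 319.08 MPa
Goodman: 1/n_f = τ_a/S_se + τ_m/S_su = 122.43/328 + 319.08/916 = 0.37326 + 0.34835 = 0.72161
n_f = 1/0.72161 = 1.386

1.39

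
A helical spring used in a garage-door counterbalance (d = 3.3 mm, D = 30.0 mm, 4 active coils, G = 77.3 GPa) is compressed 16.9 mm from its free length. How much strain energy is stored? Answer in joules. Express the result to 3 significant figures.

1.52 J

k = Gd⁴/(8D³N_a) = (77.3×10³)(3.3⁴)/(8·30.0³·4) = 10.61 N/mm
U = ½kδ² = 0.5 × 10.61 × 16.9² = 1515.2 N·mm = 1.5152 J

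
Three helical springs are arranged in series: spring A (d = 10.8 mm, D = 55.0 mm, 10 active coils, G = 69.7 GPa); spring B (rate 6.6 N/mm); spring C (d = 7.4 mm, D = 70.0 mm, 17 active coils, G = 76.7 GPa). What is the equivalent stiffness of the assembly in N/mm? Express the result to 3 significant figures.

k_A = Gd⁴/(8D³N_a) = (69.7×10³)(10.8⁴)/(8·55.0³·10) = 71.244 N/mm
k_C = Gd⁴/(8D³N_a) = (76.7×10³)(7.4⁴)/(8·70.0³·17) = 4.9305 N/mm
Series: 1/k_eq = 1/71.244 + 1/6.6 + 1/4.9305 = 0.36837; k_eq = 2.7147 N/mm

2.71 N/mm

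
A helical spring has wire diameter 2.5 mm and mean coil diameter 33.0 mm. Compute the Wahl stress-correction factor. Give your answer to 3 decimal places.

C = D/d = 33.0/2.5 = 13.2000
K_W = (4C−1)/(4C−4) + 0.615/C = 51.800/48.800 + 0.0466 = 1.1081

1.108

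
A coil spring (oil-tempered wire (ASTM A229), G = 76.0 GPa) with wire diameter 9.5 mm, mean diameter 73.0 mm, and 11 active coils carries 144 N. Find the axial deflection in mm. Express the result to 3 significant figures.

k = Gd⁴/(8D³N_a) = (76.0×10³)(9.5⁴)/(8·73.0³·11) = 18.082 N/mm
δ = F/k = 144 / 18.082 = 7.9635 mm

7.96 mm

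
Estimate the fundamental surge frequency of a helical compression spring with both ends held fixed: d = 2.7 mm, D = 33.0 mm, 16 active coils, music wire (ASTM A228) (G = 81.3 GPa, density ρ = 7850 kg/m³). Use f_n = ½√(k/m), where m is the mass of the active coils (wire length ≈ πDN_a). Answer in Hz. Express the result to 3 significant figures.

56.1 Hz

k = Gd⁴/(8D³N_a) = (81.3×10³)(2.7⁴)/(8·33.0³·16) = 0.93928 N/mm = 939.28 N/m
Wire length L = πDN_a = π·33.0·16 = 1658.8 mm
m = ρ·(πd²/4)·L = 7850 × 5.7256×10⁻⁶ m² × 1.6588 m = 0.074554 kg
f_n = ½√(k/m) = 0.5·√(939.28/0.074554) = 0.5·√(12599) = 56.122 Hz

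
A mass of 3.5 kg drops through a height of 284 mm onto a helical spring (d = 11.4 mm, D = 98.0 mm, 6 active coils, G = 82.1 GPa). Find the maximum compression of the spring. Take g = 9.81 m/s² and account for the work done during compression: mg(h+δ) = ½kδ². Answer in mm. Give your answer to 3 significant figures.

26.4 mm

k = Gd⁴/(8D³N_a) = (82.1×10³)(11.4⁴)/(8·98.0³·6) = 30.693 N/mm
W = mg = 3.5 × 9.81 = 34.335 N
½kδ² − Wδ − Wh = 0 → δ = (W + √(W² + 2kWh))/k
δ = (34.335 + √(1178.9 + 598589))/30.693 = (34.335 + 774.45)/30.693 = 26.35 mm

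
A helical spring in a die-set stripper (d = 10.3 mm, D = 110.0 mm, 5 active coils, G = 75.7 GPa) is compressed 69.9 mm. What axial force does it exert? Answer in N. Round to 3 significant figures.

k = Gd⁴/(8D³N_a) = (75.7×10³)(10.3⁴)/(8·110.0³·5) = 16.003 N/mm
F = k·δ = 16.003 × 69.9 = 1118.6 N

1120 N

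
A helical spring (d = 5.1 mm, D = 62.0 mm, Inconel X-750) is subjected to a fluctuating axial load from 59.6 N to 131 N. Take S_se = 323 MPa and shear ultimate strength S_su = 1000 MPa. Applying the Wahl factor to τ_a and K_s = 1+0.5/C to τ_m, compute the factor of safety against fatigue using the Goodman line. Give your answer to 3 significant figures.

C = D/d = 62.0/5.1 = 12.1569; K_W = (4C−1)/(4C−4)+0.615/C = 1.1178; K_s = 1+0.5/C = 1.0411
F_a = (F_max−F_min)/2 = 35.7 N; F_m = (F_max+F_min)/2 = 95.3 N
τ_a = K_W·8F_aD/(πd³) = 1.1178 × 42.49 = 47.496 MPa
τ_m = K_s·8F_mD/(πd³) = 1.0411 × 113.43 = 118.09 MPa
Goodman: 1/n_f = τ_a/S_se + τ_m/S_su = 47.496/323 + 118.09/1000 = 0.14705 + 0.11809 = 0.26514
n_f = 1/0.26514 = 3.772

3.77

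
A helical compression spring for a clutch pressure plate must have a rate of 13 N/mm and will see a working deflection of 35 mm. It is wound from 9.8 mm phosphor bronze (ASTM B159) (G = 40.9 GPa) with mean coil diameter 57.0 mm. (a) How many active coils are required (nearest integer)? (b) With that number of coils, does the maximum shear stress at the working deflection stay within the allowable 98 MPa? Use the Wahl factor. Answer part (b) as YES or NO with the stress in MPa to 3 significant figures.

N_a = Gd⁴/(8D³k) = (40.9×10³)(9.8⁴)/(8·57.0³·13) = 19.59 → N_a = 20
Actual rate k = Gd⁴/(8D³·20) = 12.732 N/mm
Working load F = kδ = 12.732·35 = 445.61 N
C = 57.0/9.8 = 5.8163; K_W = (4C−1)/(4C−4)+0.615/C = 1.2615
τ_max = K_W·8FD/(πd³) = 1.2615·68.721 = 86.688 MPa
τ_max ≤ 98 MPa → acceptable

(a) 20 coils; (b) YES, τ_max = 86.7 MPa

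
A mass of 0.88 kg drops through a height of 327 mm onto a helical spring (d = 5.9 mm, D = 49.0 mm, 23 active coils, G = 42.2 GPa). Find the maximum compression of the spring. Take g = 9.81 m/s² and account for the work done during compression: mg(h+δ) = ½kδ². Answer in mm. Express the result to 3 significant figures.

k = Gd⁴/(8D³N_a) = (42.2×10³)(5.9⁴)/(8·49.0³·23) = 2.3622 N/mm
W = mg = 0.88 × 9.81 = 8.6328 N
½kδ² − Wδ − Wh = 0 → δ = (W + √(W² + 2kWh))/k
δ = (8.6328 + √(74.525 + 13336.6))/2.3622 = (8.6328 + 115.81)/2.3622 = 52.68 mm

52.7 mm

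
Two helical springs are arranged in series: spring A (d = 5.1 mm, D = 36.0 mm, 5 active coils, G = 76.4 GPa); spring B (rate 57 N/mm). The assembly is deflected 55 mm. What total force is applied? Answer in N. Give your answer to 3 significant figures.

1030 N

k_A = Gd⁴/(8D³N_a) = (76.4×10³)(5.1⁴)/(8·36.0³·5) = 27.695 N/mm
Series: 1/k_eq = 1/27.695 + 1/57 = 0.053651; k_eq = 18.639 N/mm
F = k_eq·δ = 18.639·55 = 1025.1 N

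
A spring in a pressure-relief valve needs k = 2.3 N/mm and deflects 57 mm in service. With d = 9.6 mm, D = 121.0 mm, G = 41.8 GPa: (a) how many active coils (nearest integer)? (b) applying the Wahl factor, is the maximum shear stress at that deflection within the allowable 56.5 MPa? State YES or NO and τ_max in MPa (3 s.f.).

(a) 11 coils; (b) YES, τ_max = 50.3 MPa

N_a = Gd⁴/(8D³k) = (41.8×10³)(9.6⁴)/(8·121.0³·2.3) = 10.89 → N_a = 11
Actual rate k = Gd⁴/(8D³·11) = 2.2773 N/mm
Working load F = kδ = 2.2773·57 = 129.81 N
C = 121.0/9.6 = 12.6042; K_W = (4C−1)/(4C−4)+0.615/C = 1.1134
τ_max = K_W·8FD/(πd³) = 1.1134·45.207 = 50.335 MPa
τ_max ≤ 56.5 MPa → acceptable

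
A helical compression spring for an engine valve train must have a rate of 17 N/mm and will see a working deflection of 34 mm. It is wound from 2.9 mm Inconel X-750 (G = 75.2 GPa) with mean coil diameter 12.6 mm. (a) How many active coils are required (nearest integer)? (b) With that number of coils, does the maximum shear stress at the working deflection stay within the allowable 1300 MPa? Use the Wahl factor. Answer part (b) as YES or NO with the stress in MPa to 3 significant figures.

(a) 20 coils; (b) YES, τ_max = 1020 MPa

N_a = Gd⁴/(8D³k) = (75.2×10³)(2.9⁴)/(8·12.6³·17) = 19.55 → N_a = 20
Actual rate k = Gd⁴/(8D³·20) = 16.618 N/mm
Working load F = kδ = 16.618·34 = 565.01 N
C = 12.6/2.9 = 4.3448; K_W = (4C−1)/(4C−4)+0.615/C = 1.3658
τ_max = K_W·8FD/(πd³) = 1.3658·743.32 = 1015.2 MPa
τ_max ≤ 1300 MPa → acceptable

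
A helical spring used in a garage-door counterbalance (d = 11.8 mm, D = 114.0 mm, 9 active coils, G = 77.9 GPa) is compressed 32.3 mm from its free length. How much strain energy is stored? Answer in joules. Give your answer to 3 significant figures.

k = Gd⁴/(8D³N_a) = (77.9×10³)(11.8⁴)/(8·114.0³·9) = 14.159 N/mm
U = ½kδ² = 0.5 × 14.159 × 32.3² = 7385.7 N·mm = 7.3857 J

7.39 J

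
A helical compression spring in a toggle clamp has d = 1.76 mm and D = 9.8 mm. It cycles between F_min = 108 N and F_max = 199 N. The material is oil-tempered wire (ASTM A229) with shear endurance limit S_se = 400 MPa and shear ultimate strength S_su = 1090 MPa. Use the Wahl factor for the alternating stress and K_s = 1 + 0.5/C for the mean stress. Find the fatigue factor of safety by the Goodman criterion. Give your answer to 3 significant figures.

0.732

C = D/d = 9.8/1.76 = 5.5682; K_W = (4C−1)/(4C−4)+0.615/C = 1.2746; K_s = 1+0.5/C = 1.0898
F_a = (F_max−F_min)/2 = 45.5 N; F_m = (F_max+F_min)/2 = 153.5 N
τ_a = K_W·8F_aD/(πd³) = 1.2746 × 208.28 = 265.47 MPa
τ_m = K_s·8F_mD/(πd³) = 1.0898 × 702.65 = 765.74 MPa
Goodman: 1/n_f = τ_a/S_se + τ_m/S_su = 265.47/400 + 765.74/1090 = 0.66369 + 0.70251 = 1.3662
n_f = 1/1.3662 = 0.732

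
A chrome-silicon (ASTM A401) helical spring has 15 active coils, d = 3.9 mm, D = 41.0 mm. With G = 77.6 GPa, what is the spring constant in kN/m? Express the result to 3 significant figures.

2.17 kN/m

k = Gd⁴/(8D³N_a) = (77.6×10³ × 3.9⁴) / (8 × 41.0³ × 15)
  = 1.79523e+07 / 8.27052e+06 = 2.1706 N/mm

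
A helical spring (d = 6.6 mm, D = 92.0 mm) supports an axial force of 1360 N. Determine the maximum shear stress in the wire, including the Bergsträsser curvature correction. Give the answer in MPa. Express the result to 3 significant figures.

Spring index C = D/d = 92.0/6.6 = 13.9394
K_B = (4C+2)/(4C−3) = 57.758/52.758 = 1.0948
τ₀ = 8FD/(πd³) = 8·1360·92.0/(π·6.6³) = 1.00096e+06/903.2 = 1108.2 MPa
τ_max = K·τ₀ = 1.0948 × 1108.2 = 1213.3 MPa

1210 MPa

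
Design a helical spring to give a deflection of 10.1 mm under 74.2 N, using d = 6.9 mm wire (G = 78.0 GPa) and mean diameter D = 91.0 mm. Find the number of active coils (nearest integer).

4

Required rate k = F/δ = 74.2/10.1 = 7.3465 N/mm
N_a = Gd⁴/(8D³k) = (78.0×10³ × 6.9⁴)/(8 × 91.0³ × 7.3465)
    = 1.76804e+08 / 4.42891e+07 = 3.992 → 4 coils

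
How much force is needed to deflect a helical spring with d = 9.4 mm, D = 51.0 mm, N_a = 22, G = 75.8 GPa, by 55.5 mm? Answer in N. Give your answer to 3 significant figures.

1410 N

k = Gd⁴/(8D³N_a) = (75.8×10³)(9.4⁴)/(8·51.0³·22) = 25.349 N/mm
F = k·δ = 25.349 × 55.5 = 1406.9 N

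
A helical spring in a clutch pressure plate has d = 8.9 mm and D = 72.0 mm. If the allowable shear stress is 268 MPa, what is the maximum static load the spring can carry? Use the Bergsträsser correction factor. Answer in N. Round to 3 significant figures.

881 N

C = D/d = 72.0/8.9 = 8.0899
K_B = (4C+2)/(4C−3) = 34.360/29.360 = 1.1703
τ_max = K·8FD/(πd³) → F_max = τ_allow·πd³/(8DK)
F_max = 268·π·8.9³/(8·72.0·1.1703) = 5.9355e+05/674.09 = 880.51 N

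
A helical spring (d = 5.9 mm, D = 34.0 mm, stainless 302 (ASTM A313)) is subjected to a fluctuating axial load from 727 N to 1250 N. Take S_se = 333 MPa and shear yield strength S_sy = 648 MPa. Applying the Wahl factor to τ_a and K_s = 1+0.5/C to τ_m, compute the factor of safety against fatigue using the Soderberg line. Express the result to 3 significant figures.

C = D/d = 34.0/5.9 = 5.7627; K_W = (4C−1)/(4C−4)+0.615/C = 1.2642; K_s = 1+0.5/C = 1.0868
F_a = (F_max−F_min)/2 = 261.5 N; F_m = (F_max+F_min)/2 = 988.5 N
τ_a = K_W·8F_aD/(πd³) = 1.2642 × 110.24 = 139.36 MPa
τ_m = K_s·8F_mD/(πd³) = 1.0868 × 416.72 = 452.87 MPa
Soderberg: 1/n_f = τ_a/S_se + τ_m/S_sy = 139.36/333 + 452.87/648 = 0.41851 + 0.69888 = 1.1174
n_f = 1/1.1174 = 0.8949

0.895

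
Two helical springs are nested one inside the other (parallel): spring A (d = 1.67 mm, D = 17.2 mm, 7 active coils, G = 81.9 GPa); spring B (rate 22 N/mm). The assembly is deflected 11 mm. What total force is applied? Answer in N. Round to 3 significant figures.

267 N

k_A = Gd⁴/(8D³N_a) = (81.9×10³)(1.67⁴)/(8·17.2³·7) = 2.2355 N/mm
Parallel: k_eq = 2.2355 + 22 = 24.236 N/mm
F = k_eq·δ = 24.236·11 = 266.59 N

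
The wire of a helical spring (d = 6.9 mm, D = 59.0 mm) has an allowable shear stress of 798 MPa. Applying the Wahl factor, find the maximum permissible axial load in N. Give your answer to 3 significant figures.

1490 N

C = D/d = 59.0/6.9 = 8.5507
K_W = (4C−1)/(4C−4) + 0.615/C = 33.203/30.203 + 0.0719 = 1.1713
τ_max = K·8FD/(πd³) → F_max = τ_allow·πd³/(8DK)
F_max = 798·π·6.9³/(8·59.0·1.1713) = 8.2357e+05/552.83 = 1489.7 N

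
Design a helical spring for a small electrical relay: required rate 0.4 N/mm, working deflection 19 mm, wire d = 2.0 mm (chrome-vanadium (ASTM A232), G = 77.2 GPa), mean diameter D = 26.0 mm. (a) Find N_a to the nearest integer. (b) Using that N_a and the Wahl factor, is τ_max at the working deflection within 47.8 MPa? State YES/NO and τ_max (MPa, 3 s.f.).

(a) 22 coils; (b) NO, τ_max = 69.7 MPa

N_a = Gd⁴/(8D³k) = (77.2×10³)(2.0⁴)/(8·26.0³·0.4) = 21.96 → N_a = 22
Actual rate k = Gd⁴/(8D³·22) = 0.3993 N/mm
Working load F = kδ = 0.3993·19 = 7.5868 N
C = 26.0/2.0 = 13.0000; K_W = (4C−1)/(4C−4)+0.615/C = 1.1098
τ_max = K_W·8FD/(πd³) = 1.1098·62.789 = 69.683 MPa
τ_max > 47.8 MPa → exceeds allowable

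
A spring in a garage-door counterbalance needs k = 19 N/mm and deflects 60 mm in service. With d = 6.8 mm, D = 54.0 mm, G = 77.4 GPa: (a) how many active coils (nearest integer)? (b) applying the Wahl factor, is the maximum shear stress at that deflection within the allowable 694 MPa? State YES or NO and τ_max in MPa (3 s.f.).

(a) 7 coils; (b) YES, τ_max = 584 MPa

N_a = Gd⁴/(8D³k) = (77.4×10³)(6.8⁴)/(8·54.0³·19) = 6.914 → N_a = 7
Actual rate k = Gd⁴/(8D³·7) = 18.768 N/mm
Working load F = kδ = 18.768·60 = 1126.1 N
C = 54.0/6.8 = 7.9412; K_W = (4C−1)/(4C−4)+0.615/C = 1.1855
τ_max = K_W·8FD/(πd³) = 1.1855·492.45 = 583.8 MPa
τ_max ≤ 694 MPa → acceptable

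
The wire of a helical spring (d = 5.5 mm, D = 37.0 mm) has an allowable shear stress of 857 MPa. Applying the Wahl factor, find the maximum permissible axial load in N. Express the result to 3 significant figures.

C = D/d = 37.0/5.5 = 6.7273
K_W = (4C−1)/(4C−4) + 0.615/C = 25.909/22.909 + 0.0914 = 1.2224
τ_max = K·8FD/(πd³) → F_max = τ_allow·πd³/(8DK)
F_max = 857·π·5.5³/(8·37.0·1.2224) = 4.4794e+05/361.82 = 1238 N

1240 N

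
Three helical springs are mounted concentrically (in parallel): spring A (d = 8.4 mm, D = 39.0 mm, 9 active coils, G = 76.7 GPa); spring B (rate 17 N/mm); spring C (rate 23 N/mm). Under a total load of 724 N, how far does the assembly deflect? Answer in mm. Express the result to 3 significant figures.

k_A = Gd⁴/(8D³N_a) = (76.7×10³)(8.4⁴)/(8·39.0³·9) = 89.41 N/mm
Parallel: k_eq = 89.41 + 17 + 23 = 129.41 N/mm
δ = F/k_eq = 724/129.41 = 5.5946 mm

5.59 mm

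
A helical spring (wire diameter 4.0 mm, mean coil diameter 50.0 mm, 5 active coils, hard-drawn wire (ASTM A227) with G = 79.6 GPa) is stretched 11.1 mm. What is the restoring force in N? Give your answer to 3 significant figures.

45.2 N

k = Gd⁴/(8D³N_a) = (79.6×10³)(4.0⁴)/(8·50.0³·5) = 4.0755 N/mm
F = k·δ = 4.0755 × 11.1 = 45.238 N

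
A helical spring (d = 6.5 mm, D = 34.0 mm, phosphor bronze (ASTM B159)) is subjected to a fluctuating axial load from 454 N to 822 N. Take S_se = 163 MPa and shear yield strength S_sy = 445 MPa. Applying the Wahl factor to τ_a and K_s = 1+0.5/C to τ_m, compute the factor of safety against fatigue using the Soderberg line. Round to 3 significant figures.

C = D/d = 34.0/6.5 = 5.2308; K_W = (4C−1)/(4C−4)+0.615/C = 1.2948; K_s = 1+0.5/C = 1.0956
F_a = (F_max−F_min)/2 = 184 N; F_m = (F_max+F_min)/2 = 638 N
τ_a = K_W·8F_aD/(πd³) = 1.2948 × 58.009 = 75.113 MPa
τ_m = K_s·8F_mD/(πd³) = 1.0956 × 201.14 = 220.37 MPa
Soderberg: 1/n_f = τ_a/S_se + τ_m/S_sy = 75.113/163 + 220.37/445 = 0.46082 + 0.49521 = 0.95602
n_f = 1/0.95602 = 1.046

1.05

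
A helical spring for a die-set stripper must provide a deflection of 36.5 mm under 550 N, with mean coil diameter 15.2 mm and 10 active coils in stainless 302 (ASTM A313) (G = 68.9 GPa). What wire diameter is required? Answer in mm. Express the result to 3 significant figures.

2.80 mm

Required rate k = F/δ = 550/36.5 = 15.068 N/mm
d = (8D³N_a·k / G)^(1/4) = (8·15.2³·10·15.068 / (68.9×10³))^0.25
  = (61.443)^0.25 = 2.7997 mm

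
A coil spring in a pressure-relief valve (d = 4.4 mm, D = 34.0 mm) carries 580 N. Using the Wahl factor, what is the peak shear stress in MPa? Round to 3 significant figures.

702 MPa

Spring index C = D/d = 34.0/4.4 = 7.7273
K_W = (4C−1)/(4C−4) + 0.615/C = 29.909/26.909 + 0.0796 = 1.1911
τ₀ = 8FD/(πd³) = 8·580·34.0/(π·4.4³) = 157760/267.61 = 589.51 MPa
τ_max = K·τ₀ = 1.1911 × 589.51 = 702.15 MPa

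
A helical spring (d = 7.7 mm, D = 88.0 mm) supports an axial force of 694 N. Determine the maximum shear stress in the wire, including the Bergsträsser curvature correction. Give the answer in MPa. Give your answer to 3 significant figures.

381 MPa

Spring index C = D/d = 88.0/7.7 = 11.4286
K_B = (4C+2)/(4C−3) = 47.714/42.714 = 1.1171
τ₀ = 8FD/(πd³) = 8·694·88.0/(π·7.7³) = 488576/1434.2 = 340.65 MPa
τ_max = K·τ₀ = 1.1171 × 340.65 = 380.53 MPa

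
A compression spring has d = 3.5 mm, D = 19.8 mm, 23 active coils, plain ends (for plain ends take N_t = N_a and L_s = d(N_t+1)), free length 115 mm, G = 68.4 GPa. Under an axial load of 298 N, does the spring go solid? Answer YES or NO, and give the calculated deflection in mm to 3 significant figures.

k = Gd⁴/(8D³N_a) = (68.4×10³)(3.5⁴)/(8·19.8³·23) = 7.1865 N/mm
N_t = 23; L_s = 3.5·24 = 84 mm; δ_solid = L₀ − L_s = 115 − 84 = 31 mm
δ = F/k = 298/7.1865 = 41.467 mm
δ ≥ δ_solid → spring goes solid

YES, δ = 41.5 mm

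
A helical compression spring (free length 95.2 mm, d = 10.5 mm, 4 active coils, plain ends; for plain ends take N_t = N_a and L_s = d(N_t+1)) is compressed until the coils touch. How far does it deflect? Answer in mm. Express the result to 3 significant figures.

42.7 mm

N_t = 4; L_s = 10.5·5 = 52.5 mm
δ_solid = L₀ − L_s = 95.2 − 52.5 = 42.7 mm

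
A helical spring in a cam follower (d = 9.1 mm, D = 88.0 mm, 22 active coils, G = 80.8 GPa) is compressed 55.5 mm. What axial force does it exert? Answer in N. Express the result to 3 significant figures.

k = Gd⁴/(8D³N_a) = (80.8×10³)(9.1⁴)/(8·88.0³·22) = 4.6197 N/mm
F = k·δ = 4.6197 × 55.5 = 256.39 N

256 N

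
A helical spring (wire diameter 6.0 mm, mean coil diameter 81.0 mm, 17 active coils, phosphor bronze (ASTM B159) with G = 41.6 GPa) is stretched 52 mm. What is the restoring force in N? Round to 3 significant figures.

k = Gd⁴/(8D³N_a) = (41.6×10³)(6.0⁴)/(8·81.0³·17) = 0.74594 N/mm
F = k·δ = 0.74594 × 52 = 38.789 N

38.8 N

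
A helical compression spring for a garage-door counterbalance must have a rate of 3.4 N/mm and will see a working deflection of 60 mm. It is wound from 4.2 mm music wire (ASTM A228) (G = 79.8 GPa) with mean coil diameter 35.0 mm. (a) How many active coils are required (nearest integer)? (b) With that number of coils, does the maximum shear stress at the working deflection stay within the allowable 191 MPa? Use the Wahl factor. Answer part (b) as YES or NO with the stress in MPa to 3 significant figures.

N_a = Gd⁴/(8D³k) = (79.8×10³)(4.2⁴)/(8·35.0³·3.4) = 21.29 → N_a = 21
Actual rate k = Gd⁴/(8D³·21) = 3.4474 N/mm
Working load F = kδ = 3.4474·60 = 206.84 N
C = 35.0/4.2 = 8.3333; K_W = (4C−1)/(4C−4)+0.615/C = 1.1761
τ_max = K_W·8FD/(πd³) = 1.1761·248.83 = 292.64 MPa
τ_max > 191 MPa → exceeds allowable

(a) 21 coils; (b) NO, τ_max = 293 MPa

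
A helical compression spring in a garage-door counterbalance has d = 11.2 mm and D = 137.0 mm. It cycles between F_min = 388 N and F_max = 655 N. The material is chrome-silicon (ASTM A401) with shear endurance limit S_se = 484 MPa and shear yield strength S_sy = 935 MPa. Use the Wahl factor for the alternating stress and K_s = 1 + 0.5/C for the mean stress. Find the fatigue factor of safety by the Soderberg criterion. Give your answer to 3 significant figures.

4.53

C = D/d = 137.0/11.2 = 12.2321; K_W = (4C−1)/(4C−4)+0.615/C = 1.1171; K_s = 1+0.5/C = 1.0409
F_a = (F_max−F_min)/2 = 133.5 N; F_m = (F_max+F_min)/2 = 521.5 N
τ_a = K_W·8F_aD/(πd³) = 1.1171 × 33.15 = 37.031 MPa
τ_m = K_s·8F_mD/(πd³) = 1.0409 × 129.5 = 134.79 MPa
Soderberg: 1/n_f = τ_a/S_se + τ_m/S_sy = 37.031/484 + 134.79/935 = 0.07651 + 0.14416 = 0.22067
n_f = 1/0.22067 = 4.532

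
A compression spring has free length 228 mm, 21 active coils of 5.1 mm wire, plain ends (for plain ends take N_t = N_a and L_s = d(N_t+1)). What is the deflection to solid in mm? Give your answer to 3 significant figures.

116 mm

N_t = 21; L_s = 5.1·22 = 112.2 mm
δ_solid = L₀ − L_s = 228 − 112.2 = 115.8 mm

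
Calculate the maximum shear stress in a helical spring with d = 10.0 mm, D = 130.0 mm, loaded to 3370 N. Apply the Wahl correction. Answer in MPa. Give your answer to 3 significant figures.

1240 MPa

Spring index C = D/d = 130.0/10.0 = 13.0000
K_W = (4C−1)/(4C−4) + 0.615/C = 51.000/48.000 + 0.0473 = 1.1098
τ₀ = 8FD/(πd³) = 8·3370·130.0/(π·10.0³) = 3.5048e+06/3141.6 = 1115.6 MPa
τ_max = K·τ₀ = 1.1098 × 1115.6 = 1238.1 MPa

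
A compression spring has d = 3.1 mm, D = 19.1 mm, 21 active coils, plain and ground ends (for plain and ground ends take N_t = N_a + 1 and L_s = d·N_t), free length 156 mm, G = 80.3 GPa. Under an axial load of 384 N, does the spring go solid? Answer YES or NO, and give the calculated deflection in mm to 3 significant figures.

k = Gd⁴/(8D³N_a) = (80.3×10³)(3.1⁴)/(8·19.1³·21) = 6.3351 N/mm
N_t = 22; L_s = 3.1·22 = 68.2 mm; δ_solid = L₀ − L_s = 156 − 68.2 = 87.8 mm
δ = F/k = 384/6.3351 = 60.615 mm
δ < δ_solid → spring does not go solid

NO, δ = 60.6 mm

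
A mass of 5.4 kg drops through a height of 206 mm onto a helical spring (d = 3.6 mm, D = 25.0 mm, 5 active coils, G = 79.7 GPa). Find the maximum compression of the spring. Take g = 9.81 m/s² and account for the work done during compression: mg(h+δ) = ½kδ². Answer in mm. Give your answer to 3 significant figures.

34.5 mm

k = Gd⁴/(8D³N_a) = (79.7×10³)(3.6⁴)/(8·25.0³·5) = 21.418 N/mm
W = mg = 5.4 × 9.81 = 52.974 N
½kδ² − Wδ − Wh = 0 → δ = (W + √(W² + 2kWh))/k
δ = (52.974 + √(2806.2 + 467464))/21.418 = (52.974 + 685.76)/21.418 = 34.491 mm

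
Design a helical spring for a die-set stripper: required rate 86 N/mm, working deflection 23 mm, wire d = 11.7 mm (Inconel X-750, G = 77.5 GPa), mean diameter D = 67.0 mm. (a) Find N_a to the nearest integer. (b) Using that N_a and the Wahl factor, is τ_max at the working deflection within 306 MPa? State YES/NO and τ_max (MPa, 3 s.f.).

N_a = Gd⁴/(8D³k) = (77.5×10³)(11.7⁴)/(8·67.0³·86) = 7.018 → N_a = 7
Actual rate k = Gd⁴/(8D³·7) = 86.225 N/mm
Working load F = kδ = 86.225·23 = 1983.2 N
C = 67.0/11.7 = 5.7265; K_W = (4C−1)/(4C−4)+0.615/C = 1.2661
τ_max = K_W·8FD/(πd³) = 1.2661·211.26 = 267.47 MPa
τ_max ≤ 306 MPa → acceptable

(a) 7 coils; (b) YES, τ_max = 267 MPa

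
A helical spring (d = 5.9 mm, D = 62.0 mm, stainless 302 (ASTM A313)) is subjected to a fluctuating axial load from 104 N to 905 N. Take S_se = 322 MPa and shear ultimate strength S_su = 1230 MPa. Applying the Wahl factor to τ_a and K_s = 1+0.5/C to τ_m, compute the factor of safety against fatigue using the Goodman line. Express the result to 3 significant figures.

0.705

C = D/d = 62.0/5.9 = 10.5085; K_W = (4C−1)/(4C−4)+0.615/C = 1.1374; K_s = 1+0.5/C = 1.0476
F_a = (F_max−F_min)/2 = 400.5 N; F_m = (F_max+F_min)/2 = 504.5 N
τ_a = K_W·8F_aD/(πd³) = 1.1374 × 307.88 = 350.18 MPa
τ_m = K_s·8F_mD/(πd³) = 1.0476 × 387.83 = 406.28 MPa
Goodman: 1/n_f = τ_a/S_se + τ_m/S_su = 350.18/322 + 406.28/1230 = 1.08752 + 0.33031 = 1.4178
n_f = 1/1.4178 = 0.7053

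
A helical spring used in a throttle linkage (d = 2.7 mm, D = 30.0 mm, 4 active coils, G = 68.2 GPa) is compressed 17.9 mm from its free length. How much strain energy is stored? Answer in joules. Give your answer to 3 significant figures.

k = Gd⁴/(8D³N_a) = (68.2×10³)(2.7⁴)/(8·30.0³·4) = 4.1949 N/mm
U = ½kδ² = 0.5 × 4.1949 × 17.9² = 672.05 N·mm = 0.67205 J

0.672 J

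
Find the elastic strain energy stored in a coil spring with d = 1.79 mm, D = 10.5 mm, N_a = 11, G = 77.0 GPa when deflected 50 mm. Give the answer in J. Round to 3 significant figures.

k = Gd⁴/(8D³N_a) = (77.0×10³)(1.79⁴)/(8·10.5³·11) = 7.7598 N/mm
U = ½kδ² = 0.5 × 7.7598 × 50² = 9699.8 N·mm = 9.6998 J

9.70 J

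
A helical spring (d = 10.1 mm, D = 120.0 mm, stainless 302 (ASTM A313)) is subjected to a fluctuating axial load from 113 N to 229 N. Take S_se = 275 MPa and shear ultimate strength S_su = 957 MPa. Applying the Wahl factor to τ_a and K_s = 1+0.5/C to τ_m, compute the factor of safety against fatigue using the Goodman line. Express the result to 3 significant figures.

7.98

C = D/d = 120.0/10.1 = 11.8812; K_W = (4C−1)/(4C−4)+0.615/C = 1.1207; K_s = 1+0.5/C = 1.0421
F_a = (F_max−F_min)/2 = 58 N; F_m = (F_max+F_min)/2 = 171 N
τ_a = K_W·8F_aD/(πd³) = 1.1207 × 17.202 = 19.278 MPa
τ_m = K_s·8F_mD/(πd³) = 1.0421 × 50.717 = 52.851 MPa
Goodman: 1/n_f = τ_a/S_se + τ_m/S_su = 19.278/275 + 52.851/957 = 0.07010 + 0.05523 = 0.12533
n_f = 1/0.12533 = 7.979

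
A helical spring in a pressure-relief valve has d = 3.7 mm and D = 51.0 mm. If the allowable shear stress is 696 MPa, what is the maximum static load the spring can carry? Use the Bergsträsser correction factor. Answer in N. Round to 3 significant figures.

C = D/d = 51.0/3.7 = 13.7838
K_B = (4C+2)/(4C−3) = 57.135/52.135 = 1.0959
τ_max = K·8FD/(πd³) → F_max = τ_allow·πd³/(8DK)
F_max = 696·π·3.7³/(8·51.0·1.0959) = 1.1076e+05/447.13 = 247.7 N

248 N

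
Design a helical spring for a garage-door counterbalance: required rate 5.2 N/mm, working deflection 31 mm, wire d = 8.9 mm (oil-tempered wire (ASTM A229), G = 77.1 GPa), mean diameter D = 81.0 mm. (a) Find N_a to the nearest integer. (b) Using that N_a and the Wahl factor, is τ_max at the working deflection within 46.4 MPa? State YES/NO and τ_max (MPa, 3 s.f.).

N_a = Gd⁴/(8D³k) = (77.1×10³)(8.9⁴)/(8·81.0³·5.2) = 21.88 → N_a = 22
Actual rate k = Gd⁴/(8D³·22) = 5.1719 N/mm
Working load F = kδ = 5.1719·31 = 160.33 N
C = 81.0/8.9 = 9.1011; K_W = (4C−1)/(4C−4)+0.615/C = 1.1602
τ_max = K_W·8FD/(πd³) = 1.1602·46.91 = 54.423 MPa
τ_max > 46.4 MPa → exceeds allowable

(a) 22 coils; (b) NO, τ_max = 54.4 MPa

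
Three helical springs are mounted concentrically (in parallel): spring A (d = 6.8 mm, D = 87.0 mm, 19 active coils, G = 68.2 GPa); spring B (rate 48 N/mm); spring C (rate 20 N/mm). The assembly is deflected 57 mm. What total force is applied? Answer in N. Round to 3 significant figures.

3960 N

k_A = Gd⁴/(8D³N_a) = (68.2×10³)(6.8⁴)/(8·87.0³·19) = 1.4569 N/mm
Parallel: k_eq = 1.4569 + 48 + 20 = 69.457 N/mm
F = k_eq·δ = 69.457·57 = 3959 N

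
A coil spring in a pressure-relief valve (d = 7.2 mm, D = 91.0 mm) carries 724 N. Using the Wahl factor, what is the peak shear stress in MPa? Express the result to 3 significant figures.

500 MPa

Spring index C = D/d = 91.0/7.2 = 12.6389
K_W = (4C−1)/(4C−4) + 0.615/C = 49.556/46.556 + 0.0487 = 1.1131
τ₀ = 8FD/(πd³) = 8·724·91.0/(π·7.2³) = 527072/1172.6 = 449.49 MPa
τ_max = K·τ₀ = 1.1131 × 449.49 = 500.33 MPa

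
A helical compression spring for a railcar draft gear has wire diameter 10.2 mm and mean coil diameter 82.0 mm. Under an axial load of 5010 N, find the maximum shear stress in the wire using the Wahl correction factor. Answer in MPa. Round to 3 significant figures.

1170 MPa

Spring index C = D/d = 82.0/10.2 = 8.0392
K_W = (4C−1)/(4C−4) + 0.615/C = 31.157/28.157 + 0.0765 = 1.1830
τ₀ = 8FD/(πd³) = 8·5010·82.0/(π·10.2³) = 3.28656e+06/3333.9 = 985.81 MPa
τ_max = K·τ₀ = 1.1830 × 985.81 = 1166.3 MPa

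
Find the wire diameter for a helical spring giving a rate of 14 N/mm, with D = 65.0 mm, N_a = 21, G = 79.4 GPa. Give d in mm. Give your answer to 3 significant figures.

9.50 mm

d = (8D³N_a·k / G)^(1/4) = (8·65.0³·21·14 / (79.4×10³))^0.25
  = (8135)^0.25 = 9.4971 mm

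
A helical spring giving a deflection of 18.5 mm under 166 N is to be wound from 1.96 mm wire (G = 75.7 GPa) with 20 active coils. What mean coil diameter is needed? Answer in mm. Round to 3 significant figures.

Required rate k = F/δ = 166/18.5 = 8.973 N/mm
D = (Gd⁴/(8N_a·k))^(1/3) = (75.7×10³·1.96⁴/(8·20·8.973))^(1/3)
  = (778.151)^(1/3) = 9.1979 mm

9.20 mm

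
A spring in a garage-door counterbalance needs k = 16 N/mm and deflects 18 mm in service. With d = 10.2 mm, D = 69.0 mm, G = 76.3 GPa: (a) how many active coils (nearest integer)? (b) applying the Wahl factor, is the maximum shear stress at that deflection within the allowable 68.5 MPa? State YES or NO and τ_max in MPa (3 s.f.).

(a) 20 coils; (b) YES, τ_max = 57.2 MPa

N_a = Gd⁴/(8D³k) = (76.3×10³)(10.2⁴)/(8·69.0³·16) = 19.64 → N_a = 20
Actual rate k = Gd⁴/(8D³·20) = 15.713 N/mm
Working load F = kδ = 15.713·18 = 282.83 N
C = 69.0/10.2 = 6.7647; K_W = (4C−1)/(4C−4)+0.615/C = 1.2210
τ_max = K_W·8FD/(πd³) = 1.2210·46.829 = 57.179 MPa
τ_max ≤ 68.5 MPa → acceptable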